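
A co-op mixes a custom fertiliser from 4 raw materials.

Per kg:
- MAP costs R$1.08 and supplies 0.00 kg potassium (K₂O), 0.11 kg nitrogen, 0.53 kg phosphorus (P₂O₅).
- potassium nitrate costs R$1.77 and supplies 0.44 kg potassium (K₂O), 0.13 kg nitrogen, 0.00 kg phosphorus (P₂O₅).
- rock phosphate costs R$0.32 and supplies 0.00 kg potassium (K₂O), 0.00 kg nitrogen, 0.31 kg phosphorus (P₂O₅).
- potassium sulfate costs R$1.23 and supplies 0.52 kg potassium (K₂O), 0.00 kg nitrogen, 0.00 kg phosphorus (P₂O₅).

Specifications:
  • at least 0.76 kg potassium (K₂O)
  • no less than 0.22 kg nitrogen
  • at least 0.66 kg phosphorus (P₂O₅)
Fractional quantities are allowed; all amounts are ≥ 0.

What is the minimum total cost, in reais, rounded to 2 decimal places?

Set it up as a linear program. Let x1 = kg of MAP, x2 = kg of potassium nitrate, x3 = kg of rock phosphate, x4 = kg of potassium sulfate.
min 1.08x1 + 1.77x2 + 0.32x3 + 1.23x4 subject to:
  0.44x2 + 0.52x4 ≥ 0.76   (potassium (K₂O))
  0.11x1 + 0.13x2 ≥ 0.22   (nitrogen)
  0.53x1 + 0.31x3 ≥ 0.66   (phosphorus (P₂O₅))
  x1, x2, x3, x4 ≥ 0.
The minimum-cost mix takes nothing from rock phosphate — only MAP, potassium nitrate, potassium sulfate. There the potassium (K₂O), nitrogen, phosphorus (P₂O₅) constraints are tight.
So MAP = 1.245 kg, potassium nitrate = 0.6386 kg, potassium sulfate = 0.9212 kg.
Hence cost = 1.08·1.245 + 1.77·0.6386 + 1.23·0.9212 = R$3.6080.

R$3.61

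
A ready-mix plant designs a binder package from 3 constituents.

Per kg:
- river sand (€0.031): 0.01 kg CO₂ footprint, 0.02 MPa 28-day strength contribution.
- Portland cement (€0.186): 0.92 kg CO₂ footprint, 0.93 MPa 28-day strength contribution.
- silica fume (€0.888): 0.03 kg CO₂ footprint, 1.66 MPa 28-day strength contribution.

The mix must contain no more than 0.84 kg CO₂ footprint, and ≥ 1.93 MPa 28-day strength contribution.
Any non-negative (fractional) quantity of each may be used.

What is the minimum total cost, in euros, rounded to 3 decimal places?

€0.755

Treat it as an LP. Let x1 = kg of river sand, x2 = kg of Portland cement, x3 = kg of silica fume.
min 0.031x1 + 0.186x2 + 0.888x3 s.t.:
  0.01x1 + 0.92x2 + 0.03x3 ≤ 0.84   (CO₂ footprint)
  0.02x1 + 0.93x2 + 1.66x3 ≥ 1.93   (28-day strength contribution)
  x1, x2, x3 ≥ 0.
At the optimum only Portland cement, silica fume are positive (river sand = 0). Binding constraints: CO₂ footprint and 28-day strength contribution.
So Portland cement = 0.8914 kg, silica fume = 0.6632 kg.
Hence cost = 0.186·0.8914 + 0.888·0.6632 = €0.75472.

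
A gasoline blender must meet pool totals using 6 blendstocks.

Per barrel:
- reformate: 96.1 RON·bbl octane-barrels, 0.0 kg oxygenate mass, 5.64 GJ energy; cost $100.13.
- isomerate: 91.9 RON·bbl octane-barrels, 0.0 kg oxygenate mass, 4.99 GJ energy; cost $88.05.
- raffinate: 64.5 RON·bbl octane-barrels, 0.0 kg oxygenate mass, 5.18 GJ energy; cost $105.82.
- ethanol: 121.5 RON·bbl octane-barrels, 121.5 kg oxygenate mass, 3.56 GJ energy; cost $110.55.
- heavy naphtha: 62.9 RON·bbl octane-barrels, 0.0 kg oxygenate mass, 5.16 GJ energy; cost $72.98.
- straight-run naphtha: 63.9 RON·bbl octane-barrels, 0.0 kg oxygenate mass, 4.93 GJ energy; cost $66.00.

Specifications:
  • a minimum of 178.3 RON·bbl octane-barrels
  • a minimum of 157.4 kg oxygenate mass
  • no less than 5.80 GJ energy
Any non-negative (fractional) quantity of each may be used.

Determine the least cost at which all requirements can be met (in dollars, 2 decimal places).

Set it up as a linear program. Let x1 = barrels of reformate, x2 = barrels of isomerate, x3 = barrels of raffinate, x4 = barrels of ethanol, x5 = barrels of heavy naphtha, x6 = barrels of straight-run naphtha.
Minimise 100.13x1 + 88.05x2 + 105.82x3 + 110.55x4 + 72.98x5 + 66x6 subject to:
  96.1x1 + 91.9x2 + 64.5x3 + 121.5x4 + 62.9x5 + 63.9x6 ≥ 178.3   (octane-barrels)
  121.5x4 ≥ 157.4   (oxygenate mass)
  5.64x1 + 4.99x2 + 5.18x3 + 3.56x4 + 5.16x5 + 4.93x6 ≥ 5.8   (energy)
  x1, x2, x3, x4, x5, x6 ≥ 0.
The optimal basis is {isomerate, ethanol, straight-run naphtha}; reformate, raffinate, heavy naphtha drop out. The octane-barrels, oxygenate mass, energy requirements are met with equality.
Solving gives x2 = 0.202051, x4 = 1.29547, x6 = 0.0364871.
Hence cost = 88.05·0.202051 + 110.55·1.29547 + 66·0.0364871 = $163.4129.

$163.41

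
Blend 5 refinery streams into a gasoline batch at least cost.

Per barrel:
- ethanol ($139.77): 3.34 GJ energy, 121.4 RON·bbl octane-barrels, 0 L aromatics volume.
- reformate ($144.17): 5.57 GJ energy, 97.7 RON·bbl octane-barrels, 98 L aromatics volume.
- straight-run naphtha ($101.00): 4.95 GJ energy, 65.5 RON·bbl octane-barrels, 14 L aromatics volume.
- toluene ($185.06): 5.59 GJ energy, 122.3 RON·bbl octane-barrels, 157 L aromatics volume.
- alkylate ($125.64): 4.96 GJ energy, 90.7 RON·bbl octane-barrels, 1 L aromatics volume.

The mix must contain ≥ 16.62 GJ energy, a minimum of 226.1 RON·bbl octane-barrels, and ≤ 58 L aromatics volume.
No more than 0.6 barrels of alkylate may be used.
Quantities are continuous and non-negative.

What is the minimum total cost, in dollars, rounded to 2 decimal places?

Set it up as a linear program. Let x1 = barrels of ethanol, x2 = barrels of reformate, x3 = barrels of straight-run naphtha, x4 = barrels of toluene, x5 = barrels of alkylate.
Minimize 139.77x1 + 144.17x2 + 101x3 + 185.06x4 + 125.64x5 subject to:
  3.34x1 + 5.57x2 + 4.95x3 + 5.59x4 + 4.96x5 ≥ 16.62   (energy)
  121.4x1 + 97.7x2 + 65.5x3 + 122.3x4 + 90.7x5 ≥ 226.1   (octane-barrels)
  98x2 + 14x3 + 157x4 + 1x5 ≤ 58   (aromatics volume)
  x5 ≤ 0.6
  x1, x2, x3, x4, x5 ≥ 0.
At the optimum only ethanol, straight-run naphtha are positive (reformate, toluene, alkylate = 0). Binding constraints: energy and octane-barrels.
Solving gives x1 = 0.080032, x3 = 3.3036.
Cost = 139.77·0.080032 + 101·3.3036 = 344.8497.

$344.85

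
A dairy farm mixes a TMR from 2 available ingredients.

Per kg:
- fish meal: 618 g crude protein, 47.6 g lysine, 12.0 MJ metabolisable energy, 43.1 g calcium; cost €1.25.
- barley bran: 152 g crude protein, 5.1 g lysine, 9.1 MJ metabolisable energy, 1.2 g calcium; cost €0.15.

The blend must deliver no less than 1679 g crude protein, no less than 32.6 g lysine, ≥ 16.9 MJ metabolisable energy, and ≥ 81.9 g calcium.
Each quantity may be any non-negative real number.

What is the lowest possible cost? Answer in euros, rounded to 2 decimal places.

Let x1 = kg of fish meal, x2 = kg of barley bran.
Minimise 1.25x1 + 0.15x2 s.t.:
  618x1 + 152x2 ≥ 1679   (crude protein)
  47.6x1 + 5.1x2 ≥ 32.6   (lysine)
  12x1 + 9.1x2 ≥ 16.9   (metabolisable energy)
  43.1x1 + 1.2x2 ≥ 81.9   (calcium)
  x1, x2 ≥ 0.
Both inputs are positive at the optimum. The crude protein and calcium requirements are met with equality.
Solving gives x1 = 1.796, x2 = 3.744.
Objective = 1.25·1.796 + 0.15·3.744 = 2.8066.

€2.81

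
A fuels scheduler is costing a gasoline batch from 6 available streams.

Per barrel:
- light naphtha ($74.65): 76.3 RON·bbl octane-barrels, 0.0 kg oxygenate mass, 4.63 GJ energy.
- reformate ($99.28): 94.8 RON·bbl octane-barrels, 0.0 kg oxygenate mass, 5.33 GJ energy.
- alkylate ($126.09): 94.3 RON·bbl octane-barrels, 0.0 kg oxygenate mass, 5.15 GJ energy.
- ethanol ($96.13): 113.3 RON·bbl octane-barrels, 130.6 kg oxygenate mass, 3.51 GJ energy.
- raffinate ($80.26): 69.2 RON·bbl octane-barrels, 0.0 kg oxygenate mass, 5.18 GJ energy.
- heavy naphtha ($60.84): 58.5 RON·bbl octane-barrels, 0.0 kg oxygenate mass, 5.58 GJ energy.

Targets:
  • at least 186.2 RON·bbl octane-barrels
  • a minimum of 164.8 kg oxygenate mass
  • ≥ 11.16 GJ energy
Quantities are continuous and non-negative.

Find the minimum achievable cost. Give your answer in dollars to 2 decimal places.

$194.69

Treat it as an LP. Let x1 = barrels of light naphtha, x2 = barrels of reformate, x3 = barrels of alkylate, x4 = barrels of ethanol, x5 = barrels of raffinate, x6 = barrels of heavy naphtha.
min 74.65x1 + 99.28x2 + 126.09x3 + 96.13x4 + 80.26x5 + 60.84x6 s.t.:
  76.3x1 + 94.8x2 + 94.3x3 + 113.3x4 + 69.2x5 + 58.5x6 ≥ 186.2   (octane-barrels)
  130.6x4 ≥ 164.8   (oxygenate mass)
  4.63x1 + 5.33x2 + 5.15x3 + 3.51x4 + 5.18x5 + 5.58x6 ≥ 11.16   (energy)
  x1, x2, x3, x4, x5, x6 ≥ 0.
The optimal basis is {ethanol, heavy naphtha}; light naphtha, reformate, alkylate, raffinate drop out. Binding constraints: oxygenate mass and energy.
Optimal quantities: ethanol = 1.262 barrels, heavy naphtha = 1.206 barrels.
Objective = 96.13·1.262 + 60.84·1.206 = 194.6891.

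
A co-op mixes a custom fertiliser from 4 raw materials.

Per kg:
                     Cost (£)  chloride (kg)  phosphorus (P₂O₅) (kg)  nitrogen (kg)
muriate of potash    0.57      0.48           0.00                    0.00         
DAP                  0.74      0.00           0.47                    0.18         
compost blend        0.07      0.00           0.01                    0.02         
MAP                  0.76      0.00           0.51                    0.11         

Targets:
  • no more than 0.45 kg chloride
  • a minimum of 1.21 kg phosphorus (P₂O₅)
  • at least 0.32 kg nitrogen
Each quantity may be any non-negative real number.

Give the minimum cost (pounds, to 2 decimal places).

Set it up as a linear program. Let x1 = kg of muriate of potash, x2 = kg of DAP, x3 = kg of compost blend, x4 = kg of MAP.
Minimize 0.57x1 + 0.74x2 + 0.07x3 + 0.76x4 subject to:
  0.48x1 ≤ 0.45   (chloride)
  0.47x2 + 0.01x3 + 0.51x4 ≥ 1.21   (phosphorus (P₂O₅))
  0.18x2 + 0.02x3 + 0.11x4 ≥ 0.32   (nitrogen)
  x1, x2, x3, x4 ≥ 0.
The optimal basis is {DAP, MAP}; muriate of potash, compost blend drop out. The phosphorus (P₂O₅) and nitrogen requirements are met with equality.
That vertex is x2 = 0.7506, x4 = 1.681.
Cost = 0.74·0.7506 + 0.76·1.681 = 1.8330.

£1.83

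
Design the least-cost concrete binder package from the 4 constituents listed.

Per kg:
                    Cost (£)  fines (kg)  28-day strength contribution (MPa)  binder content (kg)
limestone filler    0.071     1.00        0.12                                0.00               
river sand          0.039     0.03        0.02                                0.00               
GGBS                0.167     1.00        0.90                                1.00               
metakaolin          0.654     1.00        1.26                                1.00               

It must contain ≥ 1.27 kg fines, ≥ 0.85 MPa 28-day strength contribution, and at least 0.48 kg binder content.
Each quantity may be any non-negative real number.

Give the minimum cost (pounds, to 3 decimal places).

Set it up as a linear program. Let x1 = kg of limestone filler, x2 = kg of river sand, x3 = kg of GGBS, x4 = kg of metakaolin.
min 0.071x1 + 0.039x2 + 0.167x3 + 0.654x4 with:
  1x1 + 0.03x2 + 1x3 + 1x4 ≥ 1.27   (fines)
  0.12x1 + 0.02x2 + 0.9x3 + 1.26x4 ≥ 0.85   (28-day strength contribution)
  1x3 + 1x4 ≥ 0.48   (binder content)
  x1, x2, x3, x4 ≥ 0.
The minimum-cost mix takes nothing from river sand, metakaolin — only limestone filler, GGBS. There the fines and 28-day strength contribution constraints are tight.
Optimal quantities: limestone filler = 0.3756 kg, GGBS = 0.8944 kg.
Cost = 0.071·0.3756 + 0.167·0.8944 = 0.17603.

£0.176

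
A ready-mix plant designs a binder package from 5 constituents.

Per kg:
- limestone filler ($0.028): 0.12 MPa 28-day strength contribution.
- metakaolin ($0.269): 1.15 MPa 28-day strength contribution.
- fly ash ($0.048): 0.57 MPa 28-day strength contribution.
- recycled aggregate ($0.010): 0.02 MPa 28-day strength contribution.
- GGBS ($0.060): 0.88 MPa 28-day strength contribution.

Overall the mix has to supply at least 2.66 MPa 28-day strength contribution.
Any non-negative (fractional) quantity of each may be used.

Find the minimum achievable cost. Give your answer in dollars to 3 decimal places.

Treat it as an LP. Let x1 = kg of limestone filler, x2 = kg of metakaolin, x3 = kg of fly ash, x4 = kg of recycled aggregate, x5 = kg of GGBS.
Minimize 0.028x1 + 0.269x2 + 0.048x3 + 0.01x4 + 0.06x5 subject to:
  0.12x1 + 1.15x2 + 0.57x3 + 0.02x4 + 0.88x5 ≥ 2.66   (28-day strength contribution)
  x1, x2, x3, x4, x5 ≥ 0.
The minimum-cost mix takes nothing from limestone filler, metakaolin, fly ash, recycled aggregate — only GGBS. Binding constraint: 28-day strength contribution.
Optimal quantities: GGBS = 3.023 kg.
Total cost: 0.06·3.023 = 0.18138.

$0.181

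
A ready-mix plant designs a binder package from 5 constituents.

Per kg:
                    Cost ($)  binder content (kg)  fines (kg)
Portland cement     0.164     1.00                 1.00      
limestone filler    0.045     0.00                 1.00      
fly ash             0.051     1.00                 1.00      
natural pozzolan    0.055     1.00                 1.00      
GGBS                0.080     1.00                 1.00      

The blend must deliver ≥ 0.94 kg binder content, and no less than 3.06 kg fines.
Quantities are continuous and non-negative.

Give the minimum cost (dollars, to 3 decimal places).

This is a linear program. Let x1 = kg of Portland cement, x2 = kg of limestone filler, x3 = kg of fly ash, x4 = kg of natural pozzolan, x5 = kg of GGBS.
Minimise 0.164x1 + 0.045x2 + 0.051x3 + 0.055x4 + 0.08x5 s.t.:
  1x1 + 1x3 + 1x4 + 1x5 ≥ 0.94   (binder content)
  1x1 + 1x2 + 1x3 + 1x4 + 1x5 ≥ 3.06   (fines)
  x1, x2, x3, x4, x5 ≥ 0.
The cheapest feasible vertex uses only limestone filler, fly ash; Portland cement, natural pozzolan, GGBS are not used. The binder content and fines requirements are met with equality.
Solving gives x2 = 2.12, x3 = 0.94.
Hence cost = 0.045·2.12 + 0.051·0.94 = $0.14334.

$0.143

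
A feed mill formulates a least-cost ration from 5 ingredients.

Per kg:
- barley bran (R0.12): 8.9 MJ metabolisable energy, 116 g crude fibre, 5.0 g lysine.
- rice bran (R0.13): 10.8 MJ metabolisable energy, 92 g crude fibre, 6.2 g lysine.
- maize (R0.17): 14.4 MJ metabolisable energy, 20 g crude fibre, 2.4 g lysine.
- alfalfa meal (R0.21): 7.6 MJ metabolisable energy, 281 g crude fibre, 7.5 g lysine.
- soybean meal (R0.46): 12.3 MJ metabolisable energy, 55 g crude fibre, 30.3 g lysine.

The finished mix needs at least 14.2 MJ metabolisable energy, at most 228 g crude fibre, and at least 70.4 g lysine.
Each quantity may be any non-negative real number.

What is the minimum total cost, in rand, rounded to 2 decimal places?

Let x1 = kg of barley bran, x2 = kg of rice bran, x3 = kg of maize, x4 = kg of alfalfa meal, x5 = kg of soybean meal.
Minimize 0.12x1 + 0.13x2 + 0.17x3 + 0.21x4 + 0.46x5 s.t.:
  8.9x1 + 10.8x2 + 14.4x3 + 7.6x4 + 12.3x5 ≥ 14.2   (metabolisable energy)
  116x1 + 92x2 + 20x3 + 281x4 + 55x5 ≤ 228   (crude fibre)
  5x1 + 6.2x2 + 2.4x3 + 7.5x4 + 30.3x5 ≥ 70.4   (lysine)
  x1, x2, x3, x4, x5 ≥ 0.
The cheapest feasible vertex uses only soybean meal; barley bran, rice bran, maize, alfalfa meal are not used. Binding constraint: lysine.
So soybean meal = 2.323 kg.
Total cost: 0.46·2.323 = 1.0686.

R1.07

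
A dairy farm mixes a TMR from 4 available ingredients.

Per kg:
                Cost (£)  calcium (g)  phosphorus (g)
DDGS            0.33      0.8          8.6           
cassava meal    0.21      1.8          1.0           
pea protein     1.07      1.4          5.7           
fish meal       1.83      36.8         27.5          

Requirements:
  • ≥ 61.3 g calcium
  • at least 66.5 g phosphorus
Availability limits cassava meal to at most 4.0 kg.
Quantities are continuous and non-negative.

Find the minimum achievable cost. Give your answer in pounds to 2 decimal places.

£3.80

Treat it as an LP. Let x1 = kg of DDGS, x2 = kg of cassava meal, x3 = kg of pea protein, x4 = kg of fish meal.
min 0.33x1 + 0.21x2 + 1.07x3 + 1.83x4 subject to:
  0.8x1 + 1.8x2 + 1.4x3 + 36.8x4 ≥ 61.3   (calcium)
  8.6x1 + 1x2 + 5.7x3 + 27.5x4 ≥ 66.5   (phosphorus)
  x2 ≤ 4
  x1, x2, x3, x4 ≥ 0.
The minimum-cost mix takes nothing from cassava meal, pea protein — only DDGS, fish meal. There the calcium and phosphorus constraints are tight.
That vertex is x1 = 2.586, x4 = 1.61.
Objective = 0.33·2.586 + 1.83·1.61 = 3.7997.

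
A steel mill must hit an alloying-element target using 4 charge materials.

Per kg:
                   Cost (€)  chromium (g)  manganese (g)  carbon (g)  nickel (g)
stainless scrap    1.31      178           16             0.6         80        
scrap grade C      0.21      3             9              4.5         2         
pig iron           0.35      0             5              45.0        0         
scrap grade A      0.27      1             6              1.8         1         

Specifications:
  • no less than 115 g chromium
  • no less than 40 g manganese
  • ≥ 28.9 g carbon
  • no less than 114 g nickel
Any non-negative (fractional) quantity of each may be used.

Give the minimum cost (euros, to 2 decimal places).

This is a linear program. Let x1 = kg of stainless scrap, x2 = kg of scrap grade C, x3 = kg of pig iron, x4 = kg of scrap grade A.
Minimize 1.31x1 + 0.21x2 + 0.35x3 + 0.27x4 with:
  178x1 + 3x2 + 1x4 ≥ 115   (chromium)
  16x1 + 9x2 + 5x3 + 6x4 ≥ 40   (manganese)
  0.6x1 + 4.5x2 + 45x3 + 1.8x4 ≥ 28.9   (carbon)
  80x1 + 2x2 + 1x4 ≥ 114   (nickel)
  x1, x2, x3, x4 ≥ 0.
The minimum-cost mix takes nothing from scrap grade A — only stainless scrap, scrap grade C, pig iron. The manganese, carbon, nickel requirements are met with equality.
That vertex is x1 = 1.382, x2 = 1.738, x3 = 0.45.
Cost = 1.31·1.382 + 0.21·1.738 + 0.35·0.45 = 2.3329.

€2.33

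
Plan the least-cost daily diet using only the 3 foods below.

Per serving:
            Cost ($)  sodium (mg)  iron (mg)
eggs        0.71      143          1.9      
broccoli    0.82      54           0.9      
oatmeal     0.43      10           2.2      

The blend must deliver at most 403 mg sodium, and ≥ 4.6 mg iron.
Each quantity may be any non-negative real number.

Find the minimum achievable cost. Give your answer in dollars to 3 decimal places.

$0.899

This is a linear program. Let x1 = servings of eggs, x2 = servings of broccoli, x3 = servings of oatmeal.
Minimise 0.71x1 + 0.82x2 + 0.43x3 subject to:
  143x1 + 54x2 + 10x3 ≤ 403   (sodium)
  1.9x1 + 0.9x2 + 2.2x3 ≥ 4.6   (iron)
  x1, x2, x3 ≥ 0.
The optimal basis is {oatmeal}; eggs, broccoli drop out. The iron requirement is met with equality.
Optimal quantities: oatmeal = 2.091 servings.
Total cost: 0.43·2.091 = 0.89913.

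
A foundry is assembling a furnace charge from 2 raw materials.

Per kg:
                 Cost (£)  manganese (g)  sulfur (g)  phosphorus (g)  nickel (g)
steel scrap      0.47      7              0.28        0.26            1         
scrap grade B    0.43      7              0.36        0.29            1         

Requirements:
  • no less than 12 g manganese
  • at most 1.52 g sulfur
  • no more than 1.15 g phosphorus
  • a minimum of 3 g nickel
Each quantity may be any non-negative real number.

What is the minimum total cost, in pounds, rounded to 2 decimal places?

£1.29

Treat it as an LP. Let x1 = kg of steel scrap, x2 = kg of scrap grade B.
Minimise 0.47x1 + 0.43x2 subject to:
  7x1 + 7x2 ≥ 12   (manganese)
  0.28x1 + 0.36x2 ≤ 1.52   (sulfur)
  0.26x1 + 0.29x2 ≤ 1.15   (phosphorus)
  1x1 + 1x2 ≥ 3   (nickel)
  x1, x2 ≥ 0.
The minimum-cost mix takes nothing from steel scrap — only scrap grade B. There the nickel constraint is tight.
That vertex is x2 = 3.
Cost = 0.43·3 = 1.2900.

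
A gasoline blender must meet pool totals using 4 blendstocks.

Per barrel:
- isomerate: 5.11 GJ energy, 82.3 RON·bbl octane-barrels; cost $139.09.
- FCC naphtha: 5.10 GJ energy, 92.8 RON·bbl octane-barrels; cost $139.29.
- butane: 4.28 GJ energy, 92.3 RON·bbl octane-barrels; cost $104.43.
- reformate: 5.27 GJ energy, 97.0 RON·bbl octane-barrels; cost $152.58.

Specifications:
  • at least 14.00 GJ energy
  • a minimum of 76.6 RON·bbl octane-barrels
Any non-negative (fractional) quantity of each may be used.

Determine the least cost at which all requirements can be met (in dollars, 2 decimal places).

Set it up as a linear program. Let x1 = barrels of isomerate, x2 = barrels of FCC naphtha, x3 = barrels of butane, x4 = barrels of reformate.
Minimise 139.09x1 + 139.29x2 + 104.43x3 + 152.58x4 s.t.:
  5.11x1 + 5.1x2 + 4.28x3 + 5.27x4 ≥ 14   (energy)
  82.3x1 + 92.8x2 + 92.3x3 + 97x4 ≥ 76.6   (octane-barrels)
  x1, x2, x3, x4 ≥ 0.
At the optimum only butane is positive (isomerate, FCC naphtha, reformate = 0). The energy requirement is met with equality.
Optimal quantities: butane = 3.271 barrels.
Cost = 104.43·3.271 = 341.5905.

$341.59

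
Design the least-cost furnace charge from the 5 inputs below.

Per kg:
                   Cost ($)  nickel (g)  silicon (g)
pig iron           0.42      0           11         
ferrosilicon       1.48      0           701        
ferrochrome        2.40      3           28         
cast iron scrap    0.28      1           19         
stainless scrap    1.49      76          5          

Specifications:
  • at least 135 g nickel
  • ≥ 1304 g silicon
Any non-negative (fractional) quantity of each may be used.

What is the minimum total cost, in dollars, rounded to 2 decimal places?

Let x1 = kg of pig iron, x2 = kg of ferrosilicon, x3 = kg of ferrochrome, x4 = kg of cast iron scrap, x5 = kg of stainless scrap.
Minimise 0.42x1 + 1.48x2 + 2.4x3 + 0.28x4 + 1.49x5 s.t.:
  3x3 + 1x4 + 76x5 ≥ 135   (nickel)
  11x1 + 701x2 + 28x3 + 19x4 + 5x5 ≥ 1304   (silicon)
  x1, x2, x3, x4, x5 ≥ 0.
The cheapest feasible vertex uses only ferrosilicon, stainless scrap; pig iron, ferrochrome, cast iron scrap are not used. The nickel and silicon requirements are met with equality.
So ferrosilicon = 1.848 kg, stainless scrap = 1.776 kg.
Objective = 1.48·1.848 + 1.49·1.776 = 5.3813.

$5.38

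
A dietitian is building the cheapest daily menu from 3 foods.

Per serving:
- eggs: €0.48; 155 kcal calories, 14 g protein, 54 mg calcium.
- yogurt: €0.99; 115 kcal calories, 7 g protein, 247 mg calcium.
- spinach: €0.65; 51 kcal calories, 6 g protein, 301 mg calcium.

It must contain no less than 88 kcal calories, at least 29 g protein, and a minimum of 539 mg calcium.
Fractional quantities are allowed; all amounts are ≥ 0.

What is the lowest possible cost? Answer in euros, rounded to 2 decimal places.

Let x1 = servings of eggs, x2 = servings of yogurt, x3 = servings of spinach.
Minimize 0.48x1 + 0.99x2 + 0.65x3 subject to:
  155x1 + 115x2 + 51x3 ≥ 88   (calories)
  14x1 + 7x2 + 6x3 ≥ 29   (protein)
  54x1 + 247x2 + 301x3 ≥ 539   (calcium)
  x1, x2, x3 ≥ 0.
The optimal basis is {eggs, spinach}; yogurt drops out. The protein and calcium requirements are met with equality.
Solving gives x1 = 1.413, x3 = 1.537.
Objective = 0.48·1.413 + 0.65·1.537 = 1.6773.

€1.68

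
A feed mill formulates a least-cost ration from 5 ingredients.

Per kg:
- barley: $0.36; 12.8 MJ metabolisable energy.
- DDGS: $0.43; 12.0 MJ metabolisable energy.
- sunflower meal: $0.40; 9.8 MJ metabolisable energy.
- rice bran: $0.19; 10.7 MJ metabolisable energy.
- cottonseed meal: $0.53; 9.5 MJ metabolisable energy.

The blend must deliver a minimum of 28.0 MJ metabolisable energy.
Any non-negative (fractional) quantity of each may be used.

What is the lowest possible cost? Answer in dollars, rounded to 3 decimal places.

$0.497

Let x1 = kg of barley, x2 = kg of DDGS, x3 = kg of sunflower meal, x4 = kg of rice bran, x5 = kg of cottonseed meal.
min 0.36x1 + 0.43x2 + 0.4x3 + 0.19x4 + 0.53x5 subject to:
  12.8x1 + 12x2 + 9.8x3 + 10.7x4 + 9.5x5 ≥ 28   (metabolisable energy)
  x1, x2, x3, x4, x5 ≥ 0.
The cheapest feasible vertex uses only rice bran; barley, DDGS, sunflower meal, cottonseed meal are not used. There the metabolisable energy constraint is tight.
Optimal quantities: rice bran = 2.617 kg.
Hence cost = 0.19·2.617 = $0.49723.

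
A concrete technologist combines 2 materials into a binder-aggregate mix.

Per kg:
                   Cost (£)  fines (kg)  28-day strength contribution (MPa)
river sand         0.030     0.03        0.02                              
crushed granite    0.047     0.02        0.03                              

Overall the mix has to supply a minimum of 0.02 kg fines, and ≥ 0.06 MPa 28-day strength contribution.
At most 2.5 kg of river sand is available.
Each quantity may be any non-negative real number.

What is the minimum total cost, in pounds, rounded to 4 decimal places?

£0.0907

Treat it as an LP. Let x1 = kg of river sand, x2 = kg of crushed granite.
Minimize 0.03x1 + 0.047x2 s.t.:
  0.03x1 + 0.02x2 ≥ 0.02   (fines)
  0.02x1 + 0.03x2 ≥ 0.06   (28-day strength contribution)
  x1 ≤ 2.5
  x1, x2 ≥ 0.
Both inputs are positive at the optimum. Binding constraints: 28-day strength contribution and the river sand cap.
Solving gives x1 = 2.5, x2 = 0.3333.
Total cost: 0.03·2.5 + 0.047·0.3333 = 0.090665.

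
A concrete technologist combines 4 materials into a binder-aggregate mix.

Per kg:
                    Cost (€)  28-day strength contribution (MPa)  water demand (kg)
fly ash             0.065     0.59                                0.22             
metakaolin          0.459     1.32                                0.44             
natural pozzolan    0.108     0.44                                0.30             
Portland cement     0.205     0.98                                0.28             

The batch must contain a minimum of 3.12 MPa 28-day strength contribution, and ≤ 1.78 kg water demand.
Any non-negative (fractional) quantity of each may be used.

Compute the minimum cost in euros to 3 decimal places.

€0.344

Set it up as a linear program. Let x1 = kg of fly ash, x2 = kg of metakaolin, x3 = kg of natural pozzolan, x4 = kg of Portland cement.
min 0.065x1 + 0.459x2 + 0.108x3 + 0.205x4 subject to:
  0.59x1 + 1.32x2 + 0.44x3 + 0.98x4 ≥ 3.12   (28-day strength contribution)
  0.22x1 + 0.44x2 + 0.3x3 + 0.28x4 ≤ 1.78   (water demand)
  x1, x2, x3, x4 ≥ 0.
The optimal basis is {fly ash}; metakaolin, natural pozzolan, Portland cement drop out. Binding constraint: 28-day strength contribution.
Solving gives x1 = 5.288.
Objective = 0.065·5.288 = 0.34372.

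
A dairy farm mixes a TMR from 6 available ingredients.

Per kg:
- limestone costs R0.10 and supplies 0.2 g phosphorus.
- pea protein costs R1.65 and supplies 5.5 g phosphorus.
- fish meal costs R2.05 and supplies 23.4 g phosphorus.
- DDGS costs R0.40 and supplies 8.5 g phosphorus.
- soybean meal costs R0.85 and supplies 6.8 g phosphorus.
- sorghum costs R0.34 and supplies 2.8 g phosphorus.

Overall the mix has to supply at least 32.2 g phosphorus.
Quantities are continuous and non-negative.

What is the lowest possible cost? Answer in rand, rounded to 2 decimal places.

Set it up as a linear program. Let x1 = kg of limestone, x2 = kg of pea protein, x3 = kg of fish meal, x4 = kg of DDGS, x5 = kg of soybean meal, x6 = kg of sorghum.
Minimize 0.1x1 + 1.65x2 + 2.05x3 + 0.4x4 + 0.85x5 + 0.34x6 with:
  0.2x1 + 5.5x2 + 23.4x3 + 8.5x4 + 6.8x5 + 2.8x6 ≥ 32.2   (phosphorus)
  x1, x2, x3, x4, x5, x6 ≥ 0.
The optimal basis is {DDGS}; limestone, pea protein, fish meal, soybean meal, sorghum drop out. The phosphorus requirement is met with equality.
That vertex is x4 = 3.788.
Total cost: 0.4·3.788 = 1.5152.

R1.52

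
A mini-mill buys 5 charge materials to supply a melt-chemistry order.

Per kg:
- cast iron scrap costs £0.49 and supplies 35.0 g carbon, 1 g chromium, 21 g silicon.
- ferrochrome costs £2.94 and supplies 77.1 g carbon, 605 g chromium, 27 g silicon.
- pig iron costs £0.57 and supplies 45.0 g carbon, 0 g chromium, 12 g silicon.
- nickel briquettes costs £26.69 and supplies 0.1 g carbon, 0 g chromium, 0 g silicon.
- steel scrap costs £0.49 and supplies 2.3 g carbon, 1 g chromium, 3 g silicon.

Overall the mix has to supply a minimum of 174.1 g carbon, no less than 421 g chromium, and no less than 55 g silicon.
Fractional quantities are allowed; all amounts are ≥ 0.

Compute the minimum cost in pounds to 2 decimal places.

£3.59

Treat it as an LP. Let x1 = kg of cast iron scrap, x2 = kg of ferrochrome, x3 = kg of pig iron, x4 = kg of nickel briquettes, x5 = kg of steel scrap.
Minimize 0.49x1 + 2.94x2 + 0.57x3 + 26.69x4 + 0.49x5 subject to:
  35x1 + 77.1x2 + 45x3 + 0.1x4 + 2.3x5 ≥ 174.1   (carbon)
  1x1 + 605x2 + 1x5 ≥ 421   (chromium)
  21x1 + 27x2 + 12x3 + 3x5 ≥ 55   (silicon)
  x1, x2, x3, x4, x5 ≥ 0.
The cheapest feasible vertex uses only cast iron scrap, ferrochrome, pig iron; nickel briquettes, steel scrap are not used. Binding constraints: carbon, chromium, silicon.
So cast iron scrap = 0.3511 kg, ferrochrome = 0.6953 kg, pig iron = 2.405 kg.
Total cost: 0.49·0.3511 + 2.94·0.6953 + 0.57·2.405 = 3.5871.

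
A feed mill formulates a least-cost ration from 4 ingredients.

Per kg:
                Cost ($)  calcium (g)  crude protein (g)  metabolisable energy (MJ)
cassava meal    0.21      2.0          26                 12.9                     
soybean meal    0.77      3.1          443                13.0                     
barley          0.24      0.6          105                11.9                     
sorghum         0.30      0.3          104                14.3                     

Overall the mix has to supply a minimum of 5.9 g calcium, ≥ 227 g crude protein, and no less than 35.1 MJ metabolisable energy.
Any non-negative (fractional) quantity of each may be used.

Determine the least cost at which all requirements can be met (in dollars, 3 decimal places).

This is a linear program. Let x1 = kg of cassava meal, x2 = kg of soybean meal, x3 = kg of barley, x4 = kg of sorghum.
Minimize 0.21x1 + 0.77x2 + 0.24x3 + 0.3x4 with:
  2x1 + 3.1x2 + 0.6x3 + 0.3x4 ≥ 5.9   (calcium)
  26x1 + 443x2 + 105x3 + 104x4 ≥ 227   (crude protein)
  12.9x1 + 13x2 + 11.9x3 + 14.3x4 ≥ 35.1   (metabolisable energy)
  x1, x2, x3, x4 ≥ 0.
The minimum-cost mix takes nothing from barley, sorghum — only cassava meal, soybean meal. The calcium and crude protein requirements are met with equality.
Solving gives x1 = 2.371, x2 = 0.3732.
Total cost: 0.21·2.371 + 0.77·0.3732 = 0.78527.

$0.785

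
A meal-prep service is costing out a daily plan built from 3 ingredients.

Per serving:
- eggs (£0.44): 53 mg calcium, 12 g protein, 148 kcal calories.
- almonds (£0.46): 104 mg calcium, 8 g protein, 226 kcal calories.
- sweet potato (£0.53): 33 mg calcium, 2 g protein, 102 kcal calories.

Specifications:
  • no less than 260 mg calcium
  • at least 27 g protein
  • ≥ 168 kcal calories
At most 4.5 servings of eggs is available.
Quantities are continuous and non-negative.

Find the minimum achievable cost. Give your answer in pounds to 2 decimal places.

Treat it as an LP. Let x1 = servings of eggs, x2 = servings of almonds, x3 = servings of sweet potato.
Minimise 0.44x1 + 0.46x2 + 0.53x3 subject to:
  53x1 + 104x2 + 33x3 ≥ 260   (calcium)
  12x1 + 8x2 + 2x3 ≥ 27   (protein)
  148x1 + 226x2 + 102x3 ≥ 168   (calories)
  x1 ≤ 4.5
  x1, x2, x3 ≥ 0.
The optimal basis is {eggs, almonds}; sweet potato drops out. Binding constraints: calcium and protein.
That vertex is x1 = 0.8835, x2 = 2.05.
Objective = 0.44·0.8835 + 0.46·2.05 = 1.3317.

£1.33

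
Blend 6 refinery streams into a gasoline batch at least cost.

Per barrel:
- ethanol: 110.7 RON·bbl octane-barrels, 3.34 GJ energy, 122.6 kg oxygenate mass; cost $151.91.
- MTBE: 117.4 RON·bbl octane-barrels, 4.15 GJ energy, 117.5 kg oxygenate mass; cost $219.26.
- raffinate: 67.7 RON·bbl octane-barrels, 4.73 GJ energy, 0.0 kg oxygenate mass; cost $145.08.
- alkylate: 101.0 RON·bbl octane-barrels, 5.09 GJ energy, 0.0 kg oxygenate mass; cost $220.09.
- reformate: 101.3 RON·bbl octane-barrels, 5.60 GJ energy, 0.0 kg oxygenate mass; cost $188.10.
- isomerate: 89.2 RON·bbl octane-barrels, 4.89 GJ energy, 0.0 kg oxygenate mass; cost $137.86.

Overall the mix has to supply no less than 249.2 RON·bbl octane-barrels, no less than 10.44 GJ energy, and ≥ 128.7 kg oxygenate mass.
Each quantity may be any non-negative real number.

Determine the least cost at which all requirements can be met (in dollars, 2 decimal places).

$362.50

This is a linear program. Let x1 = barrels of ethanol, x2 = barrels of MTBE, x3 = barrels of raffinate, x4 = barrels of alkylate, x5 = barrels of reformate, x6 = barrels of isomerate.
Minimise 151.91x1 + 219.26x2 + 145.08x3 + 220.09x4 + 188.1x5 + 137.86x6 subject to:
  110.7x1 + 117.4x2 + 67.7x3 + 101x4 + 101.3x5 + 89.2x6 ≥ 249.2   (octane-barrels)
  3.34x1 + 4.15x2 + 4.73x3 + 5.09x4 + 5.6x5 + 4.89x6 ≥ 10.44   (energy)
  122.6x1 + 117.5x2 ≥ 128.7   (oxygenate mass)
  x1, x2, x3, x4, x5, x6 ≥ 0.
At the optimum only ethanol, isomerate are positive (MTBE, raffinate, alkylate, reformate = 0). Binding constraints: octane-barrels and energy.
Solving gives x1 = 1.18055, x6 = 1.32862.
Cost = 151.91·1.18055 + 137.86·1.32862 = 362.5009.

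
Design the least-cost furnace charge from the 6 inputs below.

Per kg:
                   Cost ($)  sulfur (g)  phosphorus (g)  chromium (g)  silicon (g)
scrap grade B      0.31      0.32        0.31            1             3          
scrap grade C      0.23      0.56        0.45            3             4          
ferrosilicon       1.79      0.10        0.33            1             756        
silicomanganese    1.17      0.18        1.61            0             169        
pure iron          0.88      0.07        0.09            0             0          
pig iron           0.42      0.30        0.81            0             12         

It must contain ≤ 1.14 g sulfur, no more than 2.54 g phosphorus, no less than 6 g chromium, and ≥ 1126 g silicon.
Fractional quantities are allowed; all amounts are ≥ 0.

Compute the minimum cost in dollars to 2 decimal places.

Let x1 = kg of scrap grade B, x2 = kg of scrap grade C, x3 = kg of ferrosilicon, x4 = kg of silicomanganese, x5 = kg of pure iron, x6 = kg of pig iron.
min 0.31x1 + 0.23x2 + 1.79x3 + 1.17x4 + 0.88x5 + 0.42x6 s.t.:
  0.32x1 + 0.56x2 + 0.1x3 + 0.18x4 + 0.07x5 + 0.3x6 ≤ 1.14   (sulfur)
  0.31x1 + 0.45x2 + 0.33x3 + 1.61x4 + 0.09x5 + 0.81x6 ≤ 2.54   (phosphorus)
  1x1 + 3x2 + 1x3 ≥ 6   (chromium)
  3x1 + 4x2 + 756x3 + 169x4 + 12x6 ≥ 1126   (silicon)
  x1, x2, x3, x4, x5, x6 ≥ 0.
At the optimum only scrap grade C, ferrosilicon are positive (scrap grade B, silicomanganese, pure iron, pig iron = 0). Binding constraints: chromium and silicon.
So scrap grade C = 1.506 kg, ferrosilicon = 1.481 kg.
Cost = 0.23·1.506 + 1.79·1.481 = 2.9974.

$3.00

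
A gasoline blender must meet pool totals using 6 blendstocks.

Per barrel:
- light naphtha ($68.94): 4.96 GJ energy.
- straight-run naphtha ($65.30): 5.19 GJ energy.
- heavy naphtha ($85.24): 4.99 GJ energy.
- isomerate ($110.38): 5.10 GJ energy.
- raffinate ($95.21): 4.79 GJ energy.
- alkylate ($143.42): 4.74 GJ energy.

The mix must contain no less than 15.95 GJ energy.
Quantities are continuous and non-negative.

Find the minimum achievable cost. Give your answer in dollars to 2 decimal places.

Let x1 = barrels of light naphtha, x2 = barrels of straight-run naphtha, x3 = barrels of heavy naphtha, x4 = barrels of isomerate, x5 = barrels of raffinate, x6 = barrels of alkylate.
Minimize 68.94x1 + 65.3x2 + 85.24x3 + 110.38x4 + 95.21x5 + 143.42x6 subject to:
  4.96x1 + 5.19x2 + 4.99x3 + 5.1x4 + 4.79x5 + 4.74x6 ≥ 15.95   (energy)
  x1, x2, x3, x4, x5, x6 ≥ 0.
The cheapest feasible vertex uses only straight-run naphtha; light naphtha, heavy naphtha, isomerate, raffinate, alkylate are not used. There the energy constraint is tight.
Solving gives x2 = 3.0732.
Hence cost = 65.3·3.0732 = $200.6800.

$200.68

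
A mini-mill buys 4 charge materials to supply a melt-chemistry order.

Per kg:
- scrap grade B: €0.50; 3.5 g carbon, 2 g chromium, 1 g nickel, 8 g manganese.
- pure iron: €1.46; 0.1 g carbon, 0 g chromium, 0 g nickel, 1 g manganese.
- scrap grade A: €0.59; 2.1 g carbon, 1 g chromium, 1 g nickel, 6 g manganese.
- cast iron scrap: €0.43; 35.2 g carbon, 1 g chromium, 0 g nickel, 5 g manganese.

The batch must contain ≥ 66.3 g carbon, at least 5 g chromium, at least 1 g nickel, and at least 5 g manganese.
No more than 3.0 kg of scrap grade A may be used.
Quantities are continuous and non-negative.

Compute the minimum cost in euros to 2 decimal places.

Treat it as an LP. Let x1 = kg of scrap grade B, x2 = kg of pure iron, x3 = kg of scrap grade A, x4 = kg of cast iron scrap.
min 0.5x1 + 1.46x2 + 0.59x3 + 0.43x4 subject to:
  3.5x1 + 0.1x2 + 2.1x3 + 35.2x4 ≥ 66.3   (carbon)
  2x1 + 1x3 + 1x4 ≥ 5   (chromium)
  1x1 + 1x3 ≥ 1   (nickel)
  8x1 + 1x2 + 6x3 + 5x4 ≥ 5   (manganese)
  x3 ≤ 3
  x1, x2, x3, x4 ≥ 0.
The optimal basis is {scrap grade B, cast iron scrap}; pure iron, scrap grade A drop out. There the carbon and chromium constraints are tight.
Solving gives x1 = 1.64, x4 = 1.72.
Total cost: 0.5·1.64 + 0.43·1.72 = 1.5596.

€1.56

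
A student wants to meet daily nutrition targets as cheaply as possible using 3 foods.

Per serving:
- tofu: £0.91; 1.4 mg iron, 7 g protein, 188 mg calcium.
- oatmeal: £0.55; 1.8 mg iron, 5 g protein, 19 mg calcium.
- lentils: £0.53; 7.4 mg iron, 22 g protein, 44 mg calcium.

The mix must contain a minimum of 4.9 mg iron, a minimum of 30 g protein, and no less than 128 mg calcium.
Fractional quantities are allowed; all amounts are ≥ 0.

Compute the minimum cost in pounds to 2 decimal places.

Treat it as an LP. Let x1 = servings of tofu, x2 = servings of oatmeal, x3 = servings of lentils.
min 0.91x1 + 0.55x2 + 0.53x3 subject to:
  1.4x1 + 1.8x2 + 7.4x3 ≥ 4.9   (iron)
  7x1 + 5x2 + 22x3 ≥ 30   (protein)
  188x1 + 19x2 + 44x3 ≥ 128   (calcium)
  x1, x2, x3 ≥ 0.
The cheapest feasible vertex uses only tofu, lentils; oatmeal is not used. There the protein and calcium constraints are tight.
Optimal quantities: tofu = 0.3908 servings, lentils = 1.239 servings.
Total cost: 0.91·0.3908 + 0.53·1.239 = 1.0123.

£1.01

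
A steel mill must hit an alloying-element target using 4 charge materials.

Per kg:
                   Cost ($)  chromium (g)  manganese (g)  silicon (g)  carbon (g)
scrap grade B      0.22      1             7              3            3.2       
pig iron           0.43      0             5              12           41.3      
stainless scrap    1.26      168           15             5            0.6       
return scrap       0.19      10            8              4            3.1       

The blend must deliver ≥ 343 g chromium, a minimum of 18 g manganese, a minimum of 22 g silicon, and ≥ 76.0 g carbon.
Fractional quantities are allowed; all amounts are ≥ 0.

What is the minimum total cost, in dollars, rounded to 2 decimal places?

$3.35

Treat it as an LP. Let x1 = kg of scrap grade B, x2 = kg of pig iron, x3 = kg of stainless scrap, x4 = kg of return scrap.
Minimise 0.22x1 + 0.43x2 + 1.26x3 + 0.19x4 with:
  1x1 + 168x3 + 10x4 ≥ 343   (chromium)
  7x1 + 5x2 + 15x3 + 8x4 ≥ 18   (manganese)
  3x1 + 12x2 + 5x3 + 4x4 ≥ 22   (silicon)
  3.2x1 + 41.3x2 + 0.6x3 + 3.1x4 ≥ 76   (carbon)
  x1, x2, x3, x4 ≥ 0.
At the optimum only pig iron, stainless scrap are positive (scrap grade B, return scrap = 0). Binding constraints: chromium and carbon.
That vertex is x2 = 1.811, x3 = 2.042.
Objective = 0.43·1.811 + 1.26·2.042 = 3.3517.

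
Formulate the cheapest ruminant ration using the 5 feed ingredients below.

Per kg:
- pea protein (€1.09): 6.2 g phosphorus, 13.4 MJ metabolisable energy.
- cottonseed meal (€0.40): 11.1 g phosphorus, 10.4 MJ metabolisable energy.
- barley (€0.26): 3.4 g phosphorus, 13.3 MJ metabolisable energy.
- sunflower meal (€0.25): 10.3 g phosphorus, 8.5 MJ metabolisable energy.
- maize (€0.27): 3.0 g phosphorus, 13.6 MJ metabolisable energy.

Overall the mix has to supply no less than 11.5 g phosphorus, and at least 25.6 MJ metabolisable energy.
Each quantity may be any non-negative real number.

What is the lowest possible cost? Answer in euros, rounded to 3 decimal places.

€0.552

This is a linear program. Let x1 = kg of pea protein, x2 = kg of cottonseed meal, x3 = kg of barley, x4 = kg of sunflower meal, x5 = kg of maize.
Minimise 1.09x1 + 0.4x2 + 0.26x3 + 0.25x4 + 0.27x5 subject to:
  6.2x1 + 11.1x2 + 3.4x3 + 10.3x4 + 3x5 ≥ 11.5   (phosphorus)
  13.4x1 + 10.4x2 + 13.3x3 + 8.5x4 + 13.6x5 ≥ 25.6   (metabolisable energy)
  x1, x2, x3, x4, x5 ≥ 0.
The cheapest feasible vertex uses only barley, sunflower meal; pea protein, cottonseed meal, maize are not used. Binding constraints: phosphorus and metabolisable energy.
Solving gives x3 = 1.535, x4 = 0.6098.
Hence cost = 0.26·1.535 + 0.25·0.6098 = €0.55155.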